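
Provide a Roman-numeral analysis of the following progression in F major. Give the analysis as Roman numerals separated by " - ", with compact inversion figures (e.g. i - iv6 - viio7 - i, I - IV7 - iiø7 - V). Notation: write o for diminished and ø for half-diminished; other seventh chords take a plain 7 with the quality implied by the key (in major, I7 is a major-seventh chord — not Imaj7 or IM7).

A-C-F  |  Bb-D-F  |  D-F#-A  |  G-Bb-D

I6 - IV - V/ii - ii

A-C-F: root F is the tonic; major triad there is I6.
Bb-D-F: root Bb is the subdominant; major triad there is IV.
D-F#-A: chromatic; D is V of ii, so V/ii.
G-Bb-D: minor triad on G = scale degree 2 → ii.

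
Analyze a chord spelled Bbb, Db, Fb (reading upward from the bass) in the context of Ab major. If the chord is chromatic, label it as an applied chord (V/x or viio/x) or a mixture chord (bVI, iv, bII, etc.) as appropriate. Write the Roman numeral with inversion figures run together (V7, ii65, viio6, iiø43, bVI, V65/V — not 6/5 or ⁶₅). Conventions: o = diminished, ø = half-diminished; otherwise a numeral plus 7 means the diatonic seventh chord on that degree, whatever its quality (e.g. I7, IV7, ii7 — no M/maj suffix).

bII

Stacked in thirds the chord is Bbb-Db-Fb: a major triad on Bbb.
Bbb is the lowered second degree of Ab major (diatonic 2 would be Bb). This is the Neapolitan chord — a major triad on the lowered second degree.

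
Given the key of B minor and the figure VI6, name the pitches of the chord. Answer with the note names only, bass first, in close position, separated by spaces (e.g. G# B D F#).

The numeral's case and figure indicate a major triad. In B minor its root, scale degree 6, is G.
Stacking thirds from G gives G-B-D.
The figured bass 6 indicates first inversion, placing the third (B) in the bass: B-D-G.

B D G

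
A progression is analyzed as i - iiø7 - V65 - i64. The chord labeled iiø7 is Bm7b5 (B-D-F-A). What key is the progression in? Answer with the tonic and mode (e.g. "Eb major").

A minor

The anchor chord is a half-diminished seventh chord on B, labeled iiø7.
iiø7 on B implies B is the supertonic; that puts the tonic at A, and the lowercase numeral fits minor mode.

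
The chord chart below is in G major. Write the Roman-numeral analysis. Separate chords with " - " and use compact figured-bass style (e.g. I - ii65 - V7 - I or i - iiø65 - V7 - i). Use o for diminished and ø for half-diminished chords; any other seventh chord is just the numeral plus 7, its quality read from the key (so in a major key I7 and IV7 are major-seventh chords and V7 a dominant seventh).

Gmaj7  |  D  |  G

Gmaj7: root G is the tonic; major seventh chord there is I7.
D: root D is the dominant; major triad there is V.
G: major triad on G = scale degree 1 → I.

I7 - V - I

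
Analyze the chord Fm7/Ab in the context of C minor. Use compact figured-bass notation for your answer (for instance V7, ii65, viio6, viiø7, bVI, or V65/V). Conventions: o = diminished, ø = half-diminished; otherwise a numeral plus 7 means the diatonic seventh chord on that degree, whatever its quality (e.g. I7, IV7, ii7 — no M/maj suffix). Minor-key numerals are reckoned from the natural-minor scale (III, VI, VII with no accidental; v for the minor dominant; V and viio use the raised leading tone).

iv65

Stacked in thirds the chord is F-Ab-C-Eb: a minor seventh chord on F.
In C minor, F is the subdominant; the diatonic minor seventh chord there is iv7.
With Ab in the bass the chord is in first inversion, so the figured bass is 65.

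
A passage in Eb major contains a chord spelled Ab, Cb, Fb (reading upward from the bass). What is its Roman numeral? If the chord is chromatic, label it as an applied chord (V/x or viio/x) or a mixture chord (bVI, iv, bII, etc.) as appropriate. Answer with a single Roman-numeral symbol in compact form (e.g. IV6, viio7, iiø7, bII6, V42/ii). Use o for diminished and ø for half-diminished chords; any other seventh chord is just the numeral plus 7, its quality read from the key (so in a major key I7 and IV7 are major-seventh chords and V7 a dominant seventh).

The pitches Fb-Ab-Cb form a major triad rooted on Fb.
Fb is the lowered second degree of Eb major (diatonic 2 would be F). This is the Neapolitan sixth — a major triad on the lowered second degree, here in its customary first inversion.
With Ab in the bass the chord is in first inversion, so the figured bass is 6.

bII6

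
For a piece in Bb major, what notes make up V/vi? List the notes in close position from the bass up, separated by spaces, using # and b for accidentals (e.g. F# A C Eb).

The slash means an applied dominant: we want the dominant of vi. In Bb major, vi is G minor, and its dominant is built on D.
Building a major triad on D gives D-F#-A.

D F# A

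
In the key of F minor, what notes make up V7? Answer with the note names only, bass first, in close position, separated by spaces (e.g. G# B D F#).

In F minor, the dominant is C. The dominant is major (leading tone raised), so V is a dominant seventh chord.
That chord is spelled C-E-G-Bb.

C E G Bb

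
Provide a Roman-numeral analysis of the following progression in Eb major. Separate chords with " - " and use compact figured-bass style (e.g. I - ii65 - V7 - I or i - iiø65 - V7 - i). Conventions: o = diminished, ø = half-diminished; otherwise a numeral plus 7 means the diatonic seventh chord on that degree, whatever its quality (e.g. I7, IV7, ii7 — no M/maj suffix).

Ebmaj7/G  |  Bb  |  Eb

I65 - V - I

Ebmaj7/G: root Eb is the tonic; major seventh chord there is I65.
Bb has root Bb, degree 5 in Eb major, so V.
Eb: major triad on Eb = scale degree 1 → I.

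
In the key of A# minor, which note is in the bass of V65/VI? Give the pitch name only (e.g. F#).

The applied chord V65/VI is rooted on C#: C#-E#-G#-B.
The figure 65 means first inversion — the third is in the bass.

E#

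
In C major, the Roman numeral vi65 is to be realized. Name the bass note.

C

vi in C major has root A; the chord is A-C-E-G.
The figure 65 means first inversion — the third is in the bass.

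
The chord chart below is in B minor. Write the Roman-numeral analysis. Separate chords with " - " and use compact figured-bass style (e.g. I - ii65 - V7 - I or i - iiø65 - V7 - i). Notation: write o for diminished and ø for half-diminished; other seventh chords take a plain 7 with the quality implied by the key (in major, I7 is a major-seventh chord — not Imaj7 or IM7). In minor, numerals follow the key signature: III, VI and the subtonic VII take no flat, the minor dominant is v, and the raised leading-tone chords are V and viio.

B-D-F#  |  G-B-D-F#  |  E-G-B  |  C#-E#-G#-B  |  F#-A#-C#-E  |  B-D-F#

B-D-F#: minor triad on B = scale degree 1 → i.
G-B-D-F#: major seventh chord on G = scale degree 6 → VI7.
E-G-B: root E is the subdominant; minor triad there is iv.
C#-E#-G#-B: chromatic; C# is V of V, so V7/V.
F#-A#-C#-E: dominant seventh chord on F# = scale degree 5 → V7.
B-D-F# has root B, degree 1 in B minor, so i.

i - VI7 - iv - V7/V - V7 - i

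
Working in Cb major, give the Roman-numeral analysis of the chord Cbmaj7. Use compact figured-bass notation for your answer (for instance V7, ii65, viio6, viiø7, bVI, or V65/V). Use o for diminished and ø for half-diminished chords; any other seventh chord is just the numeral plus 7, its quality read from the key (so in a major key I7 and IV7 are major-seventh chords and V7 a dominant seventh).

I7

The pitches Cb-Eb-Gb-Bb form a major seventh chord rooted on Cb.
In Cb major, Cb is the tonic; the diatonic major seventh chord there is I7.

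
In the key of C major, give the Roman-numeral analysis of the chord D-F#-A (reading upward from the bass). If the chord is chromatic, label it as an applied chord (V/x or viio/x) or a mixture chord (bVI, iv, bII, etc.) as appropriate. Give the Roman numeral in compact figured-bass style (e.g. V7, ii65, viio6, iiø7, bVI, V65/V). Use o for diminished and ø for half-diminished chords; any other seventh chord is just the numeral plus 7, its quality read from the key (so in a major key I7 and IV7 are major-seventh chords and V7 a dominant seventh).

V/V

Stacked in thirds the chord is D-F#-A: a major triad on D.
D is not a diatonic chord root with this quality in C major, but it lies a perfect fifth above G (V), so the chord functions as an applied dominant of V.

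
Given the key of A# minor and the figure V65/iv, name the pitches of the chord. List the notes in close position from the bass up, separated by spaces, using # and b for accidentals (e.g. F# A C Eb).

C## E# G# A#

V65/iv is a secondary dominant — the dominant seventh of iv. iv in A# minor is D#, so the applied chord's root is A#, a perfect fifth above.
Building a dominant seventh chord on A# gives A#-C##-E#-G#.
The figured bass 65 indicates first inversion, placing the third (C##) in the bass: C##-E#-G#-A#.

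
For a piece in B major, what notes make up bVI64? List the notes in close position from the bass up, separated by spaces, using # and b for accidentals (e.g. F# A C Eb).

Scale degree 6 in B major is G#; lowering it a half step gives G. bVI64 is a major triad on the lowered sixth degree, borrowed from the parallel minor.
So the chord is G-B-D, a major triad.
With the 64 figure the chord is in second inversion; from the bass D upward in close position it reads D-G-B.

D G B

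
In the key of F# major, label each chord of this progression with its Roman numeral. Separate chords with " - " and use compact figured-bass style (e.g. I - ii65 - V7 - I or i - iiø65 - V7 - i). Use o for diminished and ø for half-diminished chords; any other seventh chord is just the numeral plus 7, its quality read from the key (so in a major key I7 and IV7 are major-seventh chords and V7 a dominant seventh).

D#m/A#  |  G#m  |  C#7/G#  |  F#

vi64 - ii - V43 - I

D#m/A#: minor triad on D# = scale degree 6 → vi64.
G#m has root G#, degree 2 in F# major, so ii.
C#7/G#: root C# is the dominant; dominant seventh chord there is V43.
F#: major triad on F# = scale degree 1 → I.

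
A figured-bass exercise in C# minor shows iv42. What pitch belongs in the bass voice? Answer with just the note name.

iv in C# minor has root F#; the chord is F#-A-C#-E.
The figure 42 means third inversion — the seventh is in the bass.

E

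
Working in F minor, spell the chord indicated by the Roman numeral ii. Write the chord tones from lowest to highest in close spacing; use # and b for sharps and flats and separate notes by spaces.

ii is the minor supertonic, borrowed from the parallel major (the Dorian ii). In F minor that root is G.
So the chord is G-Bb-D.

G Bb D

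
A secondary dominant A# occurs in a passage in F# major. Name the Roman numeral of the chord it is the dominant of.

vi

The chord is a major triad on A#.
A dominant resolves down a perfect fifth: A# → D#. In F# major, D# is scale degree 6, i.e. vi.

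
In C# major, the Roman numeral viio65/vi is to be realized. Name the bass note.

B#

The applied chord viio65/vi is rooted on G##: G##-B#-D#-F#.
The figure 65 means first inversion — the third is in the bass.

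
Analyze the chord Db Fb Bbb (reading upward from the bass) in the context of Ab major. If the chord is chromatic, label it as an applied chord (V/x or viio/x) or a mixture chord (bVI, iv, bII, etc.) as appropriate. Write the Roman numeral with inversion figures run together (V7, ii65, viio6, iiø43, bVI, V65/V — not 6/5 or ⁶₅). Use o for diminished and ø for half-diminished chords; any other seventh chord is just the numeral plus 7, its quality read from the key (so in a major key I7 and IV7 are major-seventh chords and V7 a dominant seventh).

The pitches Bbb-Db-Fb form a major triad rooted on Bbb.
Bbb is the lowered second degree of Ab major (diatonic 2 would be Bb). This is the Neapolitan sixth — a major triad on the lowered second degree, here in its customary first inversion.
With Db in the bass the chord is in first inversion, so the figured bass is 6.

bII6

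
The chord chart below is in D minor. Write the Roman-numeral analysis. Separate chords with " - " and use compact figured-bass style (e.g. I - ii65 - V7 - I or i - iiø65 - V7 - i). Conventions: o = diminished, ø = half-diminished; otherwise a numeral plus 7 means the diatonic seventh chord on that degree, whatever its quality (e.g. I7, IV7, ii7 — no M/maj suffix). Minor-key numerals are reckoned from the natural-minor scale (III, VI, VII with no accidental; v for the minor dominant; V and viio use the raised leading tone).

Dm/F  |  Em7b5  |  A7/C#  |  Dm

Dm/F: minor triad on D = scale degree 1 → i6.
Em7b5: half-diminished seventh chord on E = scale degree 2 → iiø7.
A7/C#: dominant seventh chord on A = scale degree 5 → V65.
Dm: minor triad on D = scale degree 1 → i.

i6 - iiø7 - V65 - i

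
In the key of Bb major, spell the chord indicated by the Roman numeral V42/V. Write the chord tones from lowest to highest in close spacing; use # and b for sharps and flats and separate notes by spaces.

V42/V is a secondary dominant — the dominant seventh of V. V in Bb major is F, so the applied chord's root is C, a perfect fifth above.
Building a dominant seventh chord on C gives C-E-G-Bb.
With the 42 figure the chord is in third inversion; from the bass Bb upward in close position it reads Bb-C-E-G.

Bb C E G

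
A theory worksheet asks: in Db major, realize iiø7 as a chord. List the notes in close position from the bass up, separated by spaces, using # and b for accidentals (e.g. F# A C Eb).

Eb Gb Bbb Db

Scale degree 2 in Db major is Eb; here the chord built on it is altered to a half-diminished seventh chord. iiø7 is the half-diminished supertonic seventh, borrowed from the parallel minor.
So the chord is Eb-Gb-Bbb-Db.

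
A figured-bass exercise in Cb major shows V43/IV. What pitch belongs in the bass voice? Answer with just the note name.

Gb

The applied chord V43/IV is rooted on Cb: Cb-Eb-Gb-Bbb.
The figure 43 means second inversion — the fifth is in the bass.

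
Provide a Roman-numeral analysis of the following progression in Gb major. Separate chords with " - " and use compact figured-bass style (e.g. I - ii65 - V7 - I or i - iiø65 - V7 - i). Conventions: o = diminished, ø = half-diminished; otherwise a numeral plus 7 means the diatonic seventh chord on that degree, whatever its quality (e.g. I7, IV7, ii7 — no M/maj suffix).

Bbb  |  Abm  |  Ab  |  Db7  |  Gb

bIII - ii - V/V - V7 - I

Bbb: major triad on Bbb — chromatic; bIII (borrowed from the parallel minor).
Abm: minor triad on Ab = scale degree 2 → ii.
Ab: a major triad on Ab, the applied dominant of V → V/V.
Db7 has root Db, degree 5 in Gb major, so V7.
Gb: root Gb is the tonic; major triad there is I.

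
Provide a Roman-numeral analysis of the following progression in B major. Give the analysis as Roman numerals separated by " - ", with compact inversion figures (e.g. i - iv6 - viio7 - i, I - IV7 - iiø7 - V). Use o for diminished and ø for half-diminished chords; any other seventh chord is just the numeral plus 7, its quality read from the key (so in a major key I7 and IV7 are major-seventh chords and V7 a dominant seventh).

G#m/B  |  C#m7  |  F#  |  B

G#m/B: root G# is the submediant; minor triad there is vi6.
C#m7 has root C#, degree 2 in B major, so ii7.
F# has root F#, degree 5 in B major, so V.
B has root B, degree 1 in B major, so I.

vi6 - ii7 - V - I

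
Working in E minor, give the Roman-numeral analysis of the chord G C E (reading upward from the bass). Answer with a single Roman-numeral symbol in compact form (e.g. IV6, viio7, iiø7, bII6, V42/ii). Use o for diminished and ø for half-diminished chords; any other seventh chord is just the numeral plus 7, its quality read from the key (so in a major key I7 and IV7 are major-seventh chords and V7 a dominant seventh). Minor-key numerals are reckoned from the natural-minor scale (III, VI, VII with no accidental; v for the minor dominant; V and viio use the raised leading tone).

Stacked in thirds the chord is C-E-G: a major triad on C.
In E minor, C is the submediant; the diatonic major triad there is VI.
With G in the bass the chord is in second inversion, so the figured bass is 64.

VI64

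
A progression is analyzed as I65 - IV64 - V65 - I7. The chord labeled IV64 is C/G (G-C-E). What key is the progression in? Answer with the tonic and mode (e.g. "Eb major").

The anchor chord is a major triad on C, labeled IV64.
If C is scale degree 4 and the mode makes that degree carry a major triad, the tonic is G and the mode is major.

G major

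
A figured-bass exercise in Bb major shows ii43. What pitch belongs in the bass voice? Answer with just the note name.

G

ii in Bb major has root C; the chord is C-Eb-G-Bb.
The figure 43 means second inversion — the fifth is in the bass.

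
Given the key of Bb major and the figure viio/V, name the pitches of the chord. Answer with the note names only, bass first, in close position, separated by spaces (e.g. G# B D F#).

The slash marks an applied leading-tone chord: viio of V. In Bb major, V is F, so the leading tone to it is E, a half step below.
Building a diminished triad on E gives E-G-Bb.

E G Bb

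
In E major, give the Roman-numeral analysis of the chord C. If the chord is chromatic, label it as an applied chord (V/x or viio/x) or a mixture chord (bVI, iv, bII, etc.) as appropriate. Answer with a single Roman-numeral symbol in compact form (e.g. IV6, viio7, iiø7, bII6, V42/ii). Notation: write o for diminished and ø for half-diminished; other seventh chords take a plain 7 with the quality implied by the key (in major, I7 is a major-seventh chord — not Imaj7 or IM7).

Stacked in thirds the chord is C-E-G: a major triad on C.
C is the lowered sixth degree of E major (diatonic 6 would be C#). This is a major triad on the lowered sixth degree, borrowed from the parallel minor.

bVI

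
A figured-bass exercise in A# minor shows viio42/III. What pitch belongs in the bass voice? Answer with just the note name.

A

The applied chord viio42/III is rooted on B#: B#-D#-F#-A.
The figure 42 means third inversion — the seventh is in the bass.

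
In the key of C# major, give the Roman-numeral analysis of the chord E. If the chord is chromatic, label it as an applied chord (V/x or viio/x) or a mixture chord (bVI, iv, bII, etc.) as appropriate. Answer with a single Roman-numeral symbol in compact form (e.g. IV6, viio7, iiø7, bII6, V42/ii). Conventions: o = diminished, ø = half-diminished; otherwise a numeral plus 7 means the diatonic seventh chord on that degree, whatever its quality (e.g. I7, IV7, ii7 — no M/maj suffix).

bIII

The pitches E-G#-B form a major triad rooted on E.
E is the lowered third degree of C# major (diatonic 3 would be E#). This is a major triad on the lowered third degree, borrowed from the parallel minor.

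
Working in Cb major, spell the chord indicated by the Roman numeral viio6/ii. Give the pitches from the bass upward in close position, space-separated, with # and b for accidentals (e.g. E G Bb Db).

Eb Gb C

viio6/ii is a secondary leading-tone chord. The target ii is Db in Cb major; the applied chord is rooted a semitone below, on C.
Building a diminished triad on C gives C-Eb-Gb.
With the 6 figure the chord is in first inversion; from the bass Eb upward in close position it reads Eb-Gb-C.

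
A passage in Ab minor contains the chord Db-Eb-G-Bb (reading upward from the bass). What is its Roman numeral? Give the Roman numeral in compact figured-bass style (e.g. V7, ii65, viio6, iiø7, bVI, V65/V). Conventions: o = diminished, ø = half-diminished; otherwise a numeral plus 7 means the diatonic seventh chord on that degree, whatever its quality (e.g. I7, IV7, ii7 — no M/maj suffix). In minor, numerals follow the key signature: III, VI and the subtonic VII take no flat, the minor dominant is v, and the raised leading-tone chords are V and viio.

Stacked in thirds the chord is Eb-G-Bb-Db: a dominant seventh chord on Eb.
In Ab minor, Eb is the dominant; the diatonic dominant seventh chord there is V7.
With Db in the bass the chord is in third inversion, so the figured bass is 42.

V42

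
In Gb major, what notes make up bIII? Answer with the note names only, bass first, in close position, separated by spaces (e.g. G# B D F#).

bIII is a major triad on the lowered third degree, borrowed from the parallel minor. In Gb major that root is Bbb.
So the chord is Bbb-Db-Fb.

Bbb Db Fb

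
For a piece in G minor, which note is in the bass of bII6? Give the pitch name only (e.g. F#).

C

bII in G minor has root Ab; the chord is Ab-C-Eb.
The figure 6 means first inversion — the third is in the bass.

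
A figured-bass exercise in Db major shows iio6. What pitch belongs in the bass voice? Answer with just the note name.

iio in Db major has root Eb; the chord is Eb-Gb-Bbb.
The figure 6 means first inversion — the third is in the bass.

Gb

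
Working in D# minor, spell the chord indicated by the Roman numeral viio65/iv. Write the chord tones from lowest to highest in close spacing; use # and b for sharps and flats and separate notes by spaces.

A# C# E F##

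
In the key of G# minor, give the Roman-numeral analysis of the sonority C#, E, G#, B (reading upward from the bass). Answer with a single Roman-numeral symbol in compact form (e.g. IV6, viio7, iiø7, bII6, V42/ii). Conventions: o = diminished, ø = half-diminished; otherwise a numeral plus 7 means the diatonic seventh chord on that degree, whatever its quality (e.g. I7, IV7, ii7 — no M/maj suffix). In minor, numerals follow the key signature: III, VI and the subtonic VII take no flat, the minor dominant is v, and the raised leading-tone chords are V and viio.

iv7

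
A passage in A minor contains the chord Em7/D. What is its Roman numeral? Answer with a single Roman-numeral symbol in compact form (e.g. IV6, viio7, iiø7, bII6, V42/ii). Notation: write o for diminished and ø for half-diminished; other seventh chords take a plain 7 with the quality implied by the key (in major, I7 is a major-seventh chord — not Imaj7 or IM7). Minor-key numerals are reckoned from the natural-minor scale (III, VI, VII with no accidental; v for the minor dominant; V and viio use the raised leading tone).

The pitches E-G-B-D form a minor seventh chord rooted on E.
In A minor, E is the dominant; the diatonic minor seventh chord there is v7.
With D in the bass the chord is in third inversion, so the figured bass is 42.

v42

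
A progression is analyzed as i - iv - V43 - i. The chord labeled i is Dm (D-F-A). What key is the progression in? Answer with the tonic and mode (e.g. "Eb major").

The anchor chord is a minor triad on D, labeled i.
If D is scale degree 1 and the mode makes that degree carry a minor triad, the tonic is D and the mode is minor.

D minor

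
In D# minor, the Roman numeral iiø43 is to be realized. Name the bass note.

B

iiø in D# minor has root E#; the chord is E#-G#-B-D#.
The figure 43 means second inversion — the fifth is in the bass.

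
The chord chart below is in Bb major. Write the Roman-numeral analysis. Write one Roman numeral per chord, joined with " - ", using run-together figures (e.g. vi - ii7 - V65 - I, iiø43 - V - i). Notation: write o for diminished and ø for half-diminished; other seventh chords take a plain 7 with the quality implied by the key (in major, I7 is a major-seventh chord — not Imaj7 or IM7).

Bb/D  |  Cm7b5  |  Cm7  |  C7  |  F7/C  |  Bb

I6 - iiø7 - ii7 - V7/V - V43 - I

Bb/D has root Bb, degree 1 in Bb major, so I6.
Cm7b5: half-diminished seventh chord on C — chromatic; iiø7 (borrowed from the parallel minor).
Cm7: minor seventh chord on C = scale degree 2 → ii7.
C7 is the secondary dominant of V (dominant seventh chord on C): V7/V.
F7/C has root F, degree 5 in Bb major, so V43.
Bb: root Bb is the tonic; major triad there is I.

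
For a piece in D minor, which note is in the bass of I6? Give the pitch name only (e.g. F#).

F#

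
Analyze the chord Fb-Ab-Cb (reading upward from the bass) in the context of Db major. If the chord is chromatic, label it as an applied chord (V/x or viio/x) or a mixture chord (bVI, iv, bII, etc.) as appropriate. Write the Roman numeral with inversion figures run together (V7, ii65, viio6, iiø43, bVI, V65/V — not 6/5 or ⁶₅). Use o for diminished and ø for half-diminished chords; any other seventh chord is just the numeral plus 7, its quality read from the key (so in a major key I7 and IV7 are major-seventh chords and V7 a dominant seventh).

Stacked in thirds the chord is Fb-Ab-Cb: a major triad on Fb.
Fb is the lowered third degree of Db major (diatonic 3 would be F). This is a major triad on the lowered third degree, borrowed from the parallel minor.

bIII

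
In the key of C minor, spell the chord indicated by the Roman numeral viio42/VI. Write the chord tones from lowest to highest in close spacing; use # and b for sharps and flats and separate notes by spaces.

Fb G Bb Db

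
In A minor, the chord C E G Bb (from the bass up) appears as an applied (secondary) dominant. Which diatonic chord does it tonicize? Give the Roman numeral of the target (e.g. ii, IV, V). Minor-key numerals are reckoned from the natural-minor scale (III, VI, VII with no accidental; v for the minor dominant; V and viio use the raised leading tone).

The chord is a dominant seventh chord on C.
A dominant resolves down a perfect fifth: C → F. In A minor, F is scale degree 6, i.e. VI.

VI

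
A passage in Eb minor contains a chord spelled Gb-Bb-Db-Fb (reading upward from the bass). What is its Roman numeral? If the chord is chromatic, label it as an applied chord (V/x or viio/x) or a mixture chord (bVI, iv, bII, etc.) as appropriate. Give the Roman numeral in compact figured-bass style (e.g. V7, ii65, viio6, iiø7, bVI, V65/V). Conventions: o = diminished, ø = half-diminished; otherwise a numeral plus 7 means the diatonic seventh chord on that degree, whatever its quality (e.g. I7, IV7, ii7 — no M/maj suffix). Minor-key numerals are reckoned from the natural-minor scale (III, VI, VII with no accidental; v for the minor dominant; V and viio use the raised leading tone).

V7/VI

The pitches Gb-Bb-Db-Fb form a dominant seventh chord rooted on Gb.
Gb is not a diatonic chord root with this quality in Eb minor, but it lies a perfect fifth above Cb (VI), so the chord functions as an applied dominant of VI.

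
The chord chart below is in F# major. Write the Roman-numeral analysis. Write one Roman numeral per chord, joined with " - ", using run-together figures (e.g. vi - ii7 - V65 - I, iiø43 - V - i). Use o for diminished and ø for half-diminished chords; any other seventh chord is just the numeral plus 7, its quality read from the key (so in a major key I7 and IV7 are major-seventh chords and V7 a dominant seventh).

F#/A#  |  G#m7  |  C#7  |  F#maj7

I6 - ii7 - V7 - I7

F#/A# has root F#, degree 1 in F# major, so I6.
G#m7 has root G#, degree 2 in F# major, so ii7.
C#7: dominant seventh chord on C# = scale degree 5 → V7.
F#maj7: root F# is the tonic; major seventh chord there is I7.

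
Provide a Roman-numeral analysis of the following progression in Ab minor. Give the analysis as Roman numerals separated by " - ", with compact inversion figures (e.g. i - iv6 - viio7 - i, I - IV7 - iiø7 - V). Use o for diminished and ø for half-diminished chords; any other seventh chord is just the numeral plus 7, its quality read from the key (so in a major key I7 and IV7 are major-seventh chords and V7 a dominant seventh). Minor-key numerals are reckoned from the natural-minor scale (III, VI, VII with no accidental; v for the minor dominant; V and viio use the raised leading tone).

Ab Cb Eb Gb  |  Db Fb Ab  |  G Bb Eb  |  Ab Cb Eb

i7 - iv - V6 - i

Ab-Cb-Eb-Gb: minor seventh chord on Ab = scale degree 1 → i7.
Db-Fb-Ab has root Db, degree 4 in Ab minor, so iv.
G-Bb-Eb: major triad on Eb = scale degree 5 → V6.
Ab-Cb-Eb has root Ab, degree 1 in Ab minor, so i.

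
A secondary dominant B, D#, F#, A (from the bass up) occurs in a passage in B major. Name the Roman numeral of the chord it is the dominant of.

The chord is a dominant seventh chord on B.
A dominant resolves down a perfect fifth: B → E. In B major, E is scale degree 4, i.e. IV.

IV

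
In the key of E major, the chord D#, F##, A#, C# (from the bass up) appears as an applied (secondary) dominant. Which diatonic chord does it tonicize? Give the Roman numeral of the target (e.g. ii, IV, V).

iii

The chord is a dominant seventh chord on D#.
A dominant resolves down a perfect fifth: D# → G#. In E major, G# is scale degree 3, i.e. iii.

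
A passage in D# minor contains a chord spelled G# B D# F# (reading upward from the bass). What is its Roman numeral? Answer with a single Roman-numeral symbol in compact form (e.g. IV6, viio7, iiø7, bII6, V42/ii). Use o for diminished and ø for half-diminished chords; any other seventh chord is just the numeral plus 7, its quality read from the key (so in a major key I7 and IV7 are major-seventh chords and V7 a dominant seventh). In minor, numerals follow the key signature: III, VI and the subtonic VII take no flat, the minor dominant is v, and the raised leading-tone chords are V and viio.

iv7

The pitches G#-B-D#-F# form a minor seventh chord rooted on G#.
In D# minor, G# is the subdominant; the diatonic minor seventh chord there is iv7.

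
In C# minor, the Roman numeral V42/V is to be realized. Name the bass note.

The applied chord V42/V is rooted on D#: D#-F##-A#-C#.
The figure 42 means third inversion — the seventh is in the bass.

C#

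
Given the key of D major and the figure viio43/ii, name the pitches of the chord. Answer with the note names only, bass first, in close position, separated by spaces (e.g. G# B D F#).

The slash marks an applied leading-tone chord: viio of ii. In D major, ii is E, so the leading tone to it is D#, a half step below.
Building a fully diminished seventh chord on D# gives D#-F#-A-C.
With the 43 figure the chord is in second inversion; from the bass A upward in close position it reads A-C-D#-F#.

A C D# F#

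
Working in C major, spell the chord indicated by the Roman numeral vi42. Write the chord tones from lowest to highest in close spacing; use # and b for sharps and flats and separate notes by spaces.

G A C E

In C major, the submediant is A, and the diatonic chord built there is a minor seventh chord.
That chord is spelled A-C-E-G.
The figured bass 42 indicates third inversion, placing the seventh (G) in the bass: G-A-C-E.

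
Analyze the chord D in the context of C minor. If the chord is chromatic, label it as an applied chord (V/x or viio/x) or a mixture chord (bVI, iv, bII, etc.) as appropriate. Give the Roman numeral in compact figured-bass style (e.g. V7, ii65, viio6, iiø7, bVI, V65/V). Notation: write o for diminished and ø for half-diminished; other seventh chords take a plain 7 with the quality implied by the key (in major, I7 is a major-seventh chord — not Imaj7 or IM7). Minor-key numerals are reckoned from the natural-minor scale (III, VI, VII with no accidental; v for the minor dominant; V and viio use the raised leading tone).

Stacked in thirds the chord is D-F#-A: a major triad on D.
D is not a diatonic chord root with this quality in C minor, but it lies a perfect fifth above G (V), so the chord functions as an applied dominant of V.

V/V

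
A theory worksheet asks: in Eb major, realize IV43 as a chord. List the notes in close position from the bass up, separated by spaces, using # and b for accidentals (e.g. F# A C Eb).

Eb G Ab C

The numeral's case and figure indicate a major seventh chord. In Eb major its root, the subdominant, is Ab.
Stacking thirds from Ab gives Ab-C-Eb-G.
With the 43 figure the chord is in second inversion; from the bass Eb upward in close position it reads Eb-G-Ab-C.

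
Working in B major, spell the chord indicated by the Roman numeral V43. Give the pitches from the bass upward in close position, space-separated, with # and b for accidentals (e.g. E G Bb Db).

The numeral's case and figure indicate a dominant seventh chord. In B major its root, the fifth degree, is F#.
That chord is spelled F#-A#-C#-E.
With the 43 figure the chord is in second inversion; from the bass C# upward in close position it reads C#-E-F#-A#.

C# E F# A#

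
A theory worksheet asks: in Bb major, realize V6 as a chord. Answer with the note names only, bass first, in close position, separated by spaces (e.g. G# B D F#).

A C F

In Bb major, the fifth degree is F, and the diatonic chord built there is a major triad.
Stacking thirds from F gives F-A-C.
With the 6 figure the chord is in first inversion; from the bass A upward in close position it reads A-C-F.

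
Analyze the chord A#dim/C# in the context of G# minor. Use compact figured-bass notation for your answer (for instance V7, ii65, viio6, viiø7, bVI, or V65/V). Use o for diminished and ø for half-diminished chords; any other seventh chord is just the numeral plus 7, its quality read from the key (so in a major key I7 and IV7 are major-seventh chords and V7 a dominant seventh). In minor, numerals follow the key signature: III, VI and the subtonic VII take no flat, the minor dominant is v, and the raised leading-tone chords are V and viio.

iio6

The pitches A#-C#-E form a diminished triad rooted on A#.
A# is scale degree 2 in G# minor, and a diminished triad on that degree is written iio.
With C# in the bass the chord is in first inversion, so the figured bass is 6.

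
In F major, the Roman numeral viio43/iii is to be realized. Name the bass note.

The applied chord viio43/iii is rooted on G#: G#-B-D-F.
The figure 43 means second inversion — the fifth is in the bass.

D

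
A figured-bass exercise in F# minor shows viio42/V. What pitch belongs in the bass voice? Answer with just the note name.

A

The applied chord viio42/V is rooted on B#: B#-D#-F#-A.
The figure 42 means third inversion — the seventh is in the bass.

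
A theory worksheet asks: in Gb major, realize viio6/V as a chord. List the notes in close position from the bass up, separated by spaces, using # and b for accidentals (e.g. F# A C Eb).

Eb Gb C

viio6/V is a secondary leading-tone chord. The target V is Db in Gb major; the applied chord is rooted a semitone below, on C.
Building a diminished triad on C gives C-Eb-Gb.
With the 6 figure the chord is in first inversion; from the bass Eb upward in close position it reads Eb-Gb-C.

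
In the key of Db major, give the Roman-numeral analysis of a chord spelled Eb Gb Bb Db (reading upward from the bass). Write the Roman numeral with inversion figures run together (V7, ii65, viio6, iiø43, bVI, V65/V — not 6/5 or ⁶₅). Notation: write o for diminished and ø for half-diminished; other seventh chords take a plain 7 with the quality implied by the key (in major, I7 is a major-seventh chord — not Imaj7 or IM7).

ii7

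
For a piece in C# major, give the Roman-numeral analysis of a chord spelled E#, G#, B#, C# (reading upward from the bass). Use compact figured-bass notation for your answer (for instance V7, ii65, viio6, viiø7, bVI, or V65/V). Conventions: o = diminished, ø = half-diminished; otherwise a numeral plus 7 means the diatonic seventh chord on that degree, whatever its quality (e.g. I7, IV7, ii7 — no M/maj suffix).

I65

The pitches C#-E#-G#-B# form a major seventh chord rooted on C#.
C# is scale degree 1 in C# major, and a major seventh chord on that degree is written I7.
With E# in the bass the chord is in first inversion, so the figured bass is 65.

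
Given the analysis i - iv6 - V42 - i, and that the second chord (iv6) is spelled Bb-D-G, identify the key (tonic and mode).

iv6 is given as Bb-D-G — a minor triad with root G.
Counting down 3 scale steps from G places the tonic on D; a minor triad on degree 4 is diatonic only in minor.

D minor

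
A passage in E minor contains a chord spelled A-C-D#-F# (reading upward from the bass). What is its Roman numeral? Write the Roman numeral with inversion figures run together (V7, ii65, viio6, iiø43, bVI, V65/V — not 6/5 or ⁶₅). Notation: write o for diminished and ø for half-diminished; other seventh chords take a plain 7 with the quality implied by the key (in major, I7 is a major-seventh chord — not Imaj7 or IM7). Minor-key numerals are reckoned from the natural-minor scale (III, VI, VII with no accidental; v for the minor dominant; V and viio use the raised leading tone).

The pitches D#-F#-A-C form a fully diminished seventh chord rooted on D#.
D# is scale degree 7 in E minor, and a fully diminished seventh chord on that degree is written viio7.
With A in the bass the chord is in second inversion, so the figured bass is 43.

viio43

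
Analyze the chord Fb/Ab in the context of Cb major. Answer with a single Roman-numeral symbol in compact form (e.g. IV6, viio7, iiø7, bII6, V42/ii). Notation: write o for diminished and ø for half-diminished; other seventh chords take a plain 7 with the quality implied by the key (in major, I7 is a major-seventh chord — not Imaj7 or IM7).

Stacked in thirds the chord is Fb-Ab-Cb: a major triad on Fb.
In Cb major, Fb is the subdominant; the diatonic major triad there is IV.
With Ab in the bass the chord is in first inversion, so the figured bass is 6.

IV6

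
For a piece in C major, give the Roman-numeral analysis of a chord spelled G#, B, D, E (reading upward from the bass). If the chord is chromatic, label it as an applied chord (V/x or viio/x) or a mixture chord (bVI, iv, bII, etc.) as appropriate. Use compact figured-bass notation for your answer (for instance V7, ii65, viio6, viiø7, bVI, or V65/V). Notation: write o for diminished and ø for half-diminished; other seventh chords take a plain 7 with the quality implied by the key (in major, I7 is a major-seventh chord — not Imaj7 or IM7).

V65/vi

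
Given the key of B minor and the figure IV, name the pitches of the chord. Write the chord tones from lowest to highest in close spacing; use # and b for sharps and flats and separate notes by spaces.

E G# B

Scale degree 4 in B minor is E; here the chord built on it is altered to a major triad. IV is the major subdominant, borrowed from the parallel major.
So the chord is E-G#-B, a major triad.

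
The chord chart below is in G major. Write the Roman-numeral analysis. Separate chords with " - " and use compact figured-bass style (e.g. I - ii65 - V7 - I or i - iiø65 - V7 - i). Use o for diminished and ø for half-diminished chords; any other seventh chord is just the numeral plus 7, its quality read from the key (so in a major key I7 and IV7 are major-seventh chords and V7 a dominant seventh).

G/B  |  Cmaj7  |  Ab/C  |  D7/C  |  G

I6 - IV7 - bII6 - V42 - I

G/B: root G is the tonic; major triad there is I6.
Cmaj7 has root C, degree 4 in G major, so IV7.
Ab/C: Ab with this quality isn't in the key; a major triad on b2 is the Neapolitan sixth, bII6 (third, C, in the bass — hence the 6).
D7/C has root D, degree 5 in G major, so V42.
G: root G is the tonic; major triad there is I.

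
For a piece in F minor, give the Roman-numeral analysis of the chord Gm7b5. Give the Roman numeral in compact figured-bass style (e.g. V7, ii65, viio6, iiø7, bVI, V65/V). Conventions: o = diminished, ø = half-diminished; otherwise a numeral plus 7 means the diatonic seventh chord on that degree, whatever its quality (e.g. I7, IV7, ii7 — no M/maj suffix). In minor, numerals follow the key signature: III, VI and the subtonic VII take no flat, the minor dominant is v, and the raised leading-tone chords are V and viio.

iiø7

Stacked in thirds the chord is G-Bb-Db-F: a half-diminished seventh chord on G.
In F minor, G is the supertonic; the diatonic half-diminished seventh chord there is iiø7.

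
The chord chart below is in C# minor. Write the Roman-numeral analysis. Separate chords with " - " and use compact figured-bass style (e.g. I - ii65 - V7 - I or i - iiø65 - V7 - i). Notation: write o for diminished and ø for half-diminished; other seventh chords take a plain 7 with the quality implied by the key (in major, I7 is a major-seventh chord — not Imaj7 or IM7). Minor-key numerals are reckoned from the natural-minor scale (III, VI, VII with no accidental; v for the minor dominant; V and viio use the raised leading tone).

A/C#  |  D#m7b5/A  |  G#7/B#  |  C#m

VI6 - iiø43 - V65 - i

A/C#: root A is the submediant; major triad there is VI6.
D#m7b5/A has root D#, degree 2 in C# minor, so iiø43.
G#7/B#: root G# is the dominant; dominant seventh chord there is V65.
C#m: root C# is the tonic; minor triad there is i.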